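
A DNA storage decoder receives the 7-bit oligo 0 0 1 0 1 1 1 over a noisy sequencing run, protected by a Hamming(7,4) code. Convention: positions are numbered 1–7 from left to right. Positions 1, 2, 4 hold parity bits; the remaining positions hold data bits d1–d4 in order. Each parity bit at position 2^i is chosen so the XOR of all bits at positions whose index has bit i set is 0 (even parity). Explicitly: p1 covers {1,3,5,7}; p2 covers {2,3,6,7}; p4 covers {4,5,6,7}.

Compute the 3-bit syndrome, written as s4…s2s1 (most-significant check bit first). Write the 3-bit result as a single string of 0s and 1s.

111

s1 (pos 1,3,5,7): 0⊕1⊕1⊕1 = 1
s2 (pos 2,3,6,7): 0⊕1⊕1⊕1 = 1
s4 (pos 4,5,6,7): 0⊕1⊕1⊕1 = 1
Syndrome s4…s1 = 111 → error at position 7.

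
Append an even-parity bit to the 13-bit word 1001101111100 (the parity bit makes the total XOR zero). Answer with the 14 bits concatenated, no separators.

10011011111000

XOR of the 13 data bits: 1⊕0⊕0⊕1⊕1⊕0⊕1⊕1⊕1⊕1⊕1⊕0⊕0 = 0
Parity bit = 0 (so all 14 bits XOR to 0).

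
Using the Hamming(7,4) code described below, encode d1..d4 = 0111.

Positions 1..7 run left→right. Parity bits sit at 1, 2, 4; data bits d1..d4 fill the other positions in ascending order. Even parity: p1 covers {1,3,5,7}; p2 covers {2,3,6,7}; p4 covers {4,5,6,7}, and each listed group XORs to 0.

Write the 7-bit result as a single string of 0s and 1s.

0001111

Place data at non-parity positions: p1 p2 0 p4 1 1 1
p1 (pos 1,3,5,7): XOR of data positions = 0⊕1⊕1 = 0
p2 (pos 2,3,6,7): XOR of data positions = 0⊕1⊕1 = 0
p4 (pos 4,5,6,7): XOR of data positions = 1⊕1⊕1 = 1
Codeword: 0001111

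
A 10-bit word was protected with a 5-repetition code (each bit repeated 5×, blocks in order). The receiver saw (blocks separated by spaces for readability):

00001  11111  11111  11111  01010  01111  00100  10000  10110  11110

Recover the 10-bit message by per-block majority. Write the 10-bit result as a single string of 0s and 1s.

Block 1 (00001): 1 one → 0
Block 2 (11111): 5 ones → 1
Block 3 (11111): 5 ones → 1
Block 4 (11111): 5 ones → 1
Block 5 (01010): 2 ones → 0
Block 6 (01111): 4 ones → 1
Block 7 (00100): 1 one → 0
Block 8 (10000): 1 one → 0
Block 9 (10110): 3 ones → 1
Block 10 (11110): 4 ones → 1

0111010011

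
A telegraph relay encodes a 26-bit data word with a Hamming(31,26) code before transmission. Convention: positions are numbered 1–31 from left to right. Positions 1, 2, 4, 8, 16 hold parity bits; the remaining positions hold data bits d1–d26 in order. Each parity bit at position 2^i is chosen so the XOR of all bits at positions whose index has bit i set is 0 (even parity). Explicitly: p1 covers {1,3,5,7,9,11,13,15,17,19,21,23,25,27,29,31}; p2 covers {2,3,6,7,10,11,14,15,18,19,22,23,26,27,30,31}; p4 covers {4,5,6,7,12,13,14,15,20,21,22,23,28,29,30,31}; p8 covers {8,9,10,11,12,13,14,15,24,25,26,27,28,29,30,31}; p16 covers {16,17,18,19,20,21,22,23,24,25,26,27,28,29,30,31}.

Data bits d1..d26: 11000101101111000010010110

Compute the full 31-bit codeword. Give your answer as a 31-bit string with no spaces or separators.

Place data at non-parity positions: p1 p2 1 p4 1 0 0 p8 0 1 0 1 1 0 1 p16 1 1 1 0 0 0 0 1 0 0 1 0 1 1 0
p1 (pos 1,3,5,7,9,11,13,15,17,19,21,23,25,27,29,31): XOR of data positions = 1⊕1⊕0⊕0⊕0⊕1⊕1⊕1⊕1⊕0⊕0⊕0⊕1⊕1⊕0 = 0
p2 (pos 2,3,6,7,10,11,14,15,18,19,22,23,26,27,30,31): XOR of data positions = 1⊕0⊕0⊕1⊕0⊕0⊕1⊕1⊕1⊕0⊕0⊕0⊕1⊕1⊕0 = 1
p4 (pos 4,5,6,7,12,13,14,15,20,21,22,23,28,29,30,31): XOR of data positions = 1⊕0⊕0⊕1⊕1⊕0⊕1⊕0⊕0⊕0⊕0⊕0⊕1⊕1⊕0 = 0
p8 (pos 8,9,10,11,12,13,14,15,24,25,26,27,28,29,30,31): XOR of data positions = 0⊕1⊕0⊕1⊕1⊕0⊕1⊕1⊕0⊕0⊕1⊕0⊕1⊕1⊕0 = 0
p16 (pos 16,17,18,19,20,21,22,23,24,25,26,27,28,29,30,31): XOR of data positions = 1⊕1⊕1⊕0⊕0⊕0⊕0⊕1⊕0⊕0⊕1⊕0⊕1⊕1⊕0 = 1
Codeword: 0110100001011011111000010010110

0110100001011011111000010010110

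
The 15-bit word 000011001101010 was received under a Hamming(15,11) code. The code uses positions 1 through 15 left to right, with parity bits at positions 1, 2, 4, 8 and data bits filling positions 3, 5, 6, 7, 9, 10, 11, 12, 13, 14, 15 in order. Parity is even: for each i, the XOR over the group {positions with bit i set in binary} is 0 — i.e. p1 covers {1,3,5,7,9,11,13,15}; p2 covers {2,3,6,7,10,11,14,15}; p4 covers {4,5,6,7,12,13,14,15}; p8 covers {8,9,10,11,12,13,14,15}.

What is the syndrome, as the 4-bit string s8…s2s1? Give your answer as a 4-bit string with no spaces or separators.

s1 (pos 1,3,5,7,9,11,13,15): 0⊕0⊕1⊕0⊕1⊕0⊕0⊕0 = 0
s2 (pos 2,3,6,7,10,11,14,15): 0⊕0⊕1⊕0⊕1⊕0⊕1⊕0 = 1
s4 (pos 4,5,6,7,12,13,14,15): 0⊕1⊕1⊕0⊕1⊕0⊕1⊕0 = 0
s8 (pos 8,9,10,11,12,13,14,15): 0⊕1⊕1⊕0⊕1⊕0⊕1⊕0 = 0
Syndrome s8…s1 = 0010 → error at position 2.

0010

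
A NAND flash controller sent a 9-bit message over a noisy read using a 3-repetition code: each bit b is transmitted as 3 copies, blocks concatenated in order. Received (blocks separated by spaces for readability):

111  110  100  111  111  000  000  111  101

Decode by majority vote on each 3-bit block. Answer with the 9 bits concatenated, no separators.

Block 1 (111): 3 ones → 1
Block 2 (110): 2 ones → 1
Block 3 (100): 1 one → 0
Block 4 (111): 3 ones → 1
Block 5 (111): 3 ones → 1
Block 6 (000): 0 ones → 0
Block 7 (000): 0 ones → 0
Block 8 (111): 3 ones → 1
Block 9 (101): 2 ones → 1

110110011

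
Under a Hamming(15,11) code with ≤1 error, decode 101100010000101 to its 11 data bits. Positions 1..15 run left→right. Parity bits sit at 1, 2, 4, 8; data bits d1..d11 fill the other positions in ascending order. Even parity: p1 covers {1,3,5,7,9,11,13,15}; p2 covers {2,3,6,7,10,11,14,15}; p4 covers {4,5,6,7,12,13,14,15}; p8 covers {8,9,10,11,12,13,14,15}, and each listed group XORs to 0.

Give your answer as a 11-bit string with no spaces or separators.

s1 (pos 1,3,5,7,9,11,13,15): 1⊕1⊕0⊕0⊕0⊕0⊕1⊕1 = 0
s2 (pos 2,3,6,7,10,11,14,15): 0⊕1⊕0⊕0⊕0⊕0⊕0⊕1 = 0
s4 (pos 4,5,6,7,12,13,14,15): 1⊕0⊕0⊕0⊕0⊕1⊕0⊕1 = 1
s8 (pos 8,9,10,11,12,13,14,15): 1⊕0⊕0⊕0⊕0⊕1⊕0⊕1 = 1
Syndrome s8…s1 = 1100 → error at position 12.
Flip position 12: 101100010000101 → 101100010001101
Read data bits from positions 3,5,6,7,9,10,11,12,13,14,15: 10000001101

10000001101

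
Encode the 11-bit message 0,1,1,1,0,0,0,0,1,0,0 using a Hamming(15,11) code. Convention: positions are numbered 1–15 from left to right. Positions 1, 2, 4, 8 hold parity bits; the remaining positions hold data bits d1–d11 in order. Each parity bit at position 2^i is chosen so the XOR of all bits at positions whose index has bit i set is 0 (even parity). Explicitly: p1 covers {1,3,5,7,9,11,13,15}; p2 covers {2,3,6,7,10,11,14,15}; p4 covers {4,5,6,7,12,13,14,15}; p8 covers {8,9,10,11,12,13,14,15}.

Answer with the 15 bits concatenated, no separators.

100011110000100

Place data at non-parity positions: p1 p2 0 p4 1 1 1 p8 0 0 0 0 1 0 0
p1 (pos 1,3,5,7,9,11,13,15): XOR of data positions = 0⊕1⊕1⊕0⊕0⊕1⊕0 = 1
p2 (pos 2,3,6,7,10,11,14,15): XOR of data positions = 0⊕1⊕1⊕0⊕0⊕0⊕0 = 0
p4 (pos 4,5,6,7,12,13,14,15): XOR of data positions = 1⊕1⊕1⊕0⊕1⊕0⊕0 = 0
p8 (pos 8,9,10,11,12,13,14,15): XOR of data positions = 0⊕0⊕0⊕0⊕1⊕0⊕0 = 1
Codeword: 100011110000100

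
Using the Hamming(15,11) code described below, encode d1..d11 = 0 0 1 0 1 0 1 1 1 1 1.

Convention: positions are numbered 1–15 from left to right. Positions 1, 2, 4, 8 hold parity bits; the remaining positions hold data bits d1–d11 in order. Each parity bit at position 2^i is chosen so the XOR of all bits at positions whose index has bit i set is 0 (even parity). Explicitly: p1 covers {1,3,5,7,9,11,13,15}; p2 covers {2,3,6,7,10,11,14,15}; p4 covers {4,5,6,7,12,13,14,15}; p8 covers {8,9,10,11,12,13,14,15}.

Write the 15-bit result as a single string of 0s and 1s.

000101001011111

Place data at non-parity positions: p1 p2 0 p4 0 1 0 p8 1 0 1 1 1 1 1
p1 (pos 1,3,5,7,9,11,13,15): XOR of data positions = 0⊕0⊕0⊕1⊕1⊕1⊕1 = 0
p2 (pos 2,3,6,7,10,11,14,15): XOR of data positions = 0⊕1⊕0⊕0⊕1⊕1⊕1 = 0
p4 (pos 4,5,6,7,12,13,14,15): XOR of data positions = 0⊕1⊕0⊕1⊕1⊕1⊕1 = 1
p8 (pos 8,9,10,11,12,13,14,15): XOR of data positions = 1⊕0⊕1⊕1⊕1⊕1⊕1 = 0
Codeword: 000101001011111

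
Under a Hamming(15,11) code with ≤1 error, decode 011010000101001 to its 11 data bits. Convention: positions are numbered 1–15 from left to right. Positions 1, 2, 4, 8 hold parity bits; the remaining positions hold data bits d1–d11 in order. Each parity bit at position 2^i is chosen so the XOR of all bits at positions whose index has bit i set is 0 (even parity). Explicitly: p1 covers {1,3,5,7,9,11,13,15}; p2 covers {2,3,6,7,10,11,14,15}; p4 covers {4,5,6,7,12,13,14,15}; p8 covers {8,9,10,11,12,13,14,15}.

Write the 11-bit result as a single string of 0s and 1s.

s1 (pos 1,3,5,7,9,11,13,15): 0⊕1⊕1⊕0⊕0⊕0⊕0⊕1 = 1
s2 (pos 2,3,6,7,10,11,14,15): 1⊕1⊕0⊕0⊕1⊕0⊕0⊕1 = 0
s4 (pos 4,5,6,7,12,13,14,15): 0⊕1⊕0⊕0⊕1⊕0⊕0⊕1 = 1
s8 (pos 8,9,10,11,12,13,14,15): 0⊕0⊕1⊕0⊕1⊕0⊕0⊕1 = 1
Syndrome s8…s1 = 1101 → error at position 13.
Flip position 13: 011010000101001 → 011010000101101
Read data bits from positions 3,5,6,7,9,10,11,12,13,14,15: 11000101101

11000101101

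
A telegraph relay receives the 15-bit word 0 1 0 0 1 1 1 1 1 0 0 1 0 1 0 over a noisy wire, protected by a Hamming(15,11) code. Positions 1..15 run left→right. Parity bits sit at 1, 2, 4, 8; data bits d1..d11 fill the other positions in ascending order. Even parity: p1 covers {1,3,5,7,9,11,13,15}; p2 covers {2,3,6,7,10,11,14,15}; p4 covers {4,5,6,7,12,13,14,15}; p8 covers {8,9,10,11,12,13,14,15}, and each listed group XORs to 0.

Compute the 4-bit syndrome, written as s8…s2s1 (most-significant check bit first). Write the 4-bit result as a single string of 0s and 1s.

s1 (pos 1,3,5,7,9,11,13,15): 0⊕0⊕1⊕1⊕1⊕0⊕0⊕0 = 1
s2 (pos 2,3,6,7,10,11,14,15): 1⊕0⊕1⊕1⊕0⊕0⊕1⊕0 = 0
s4 (pos 4,5,6,7,12,13,14,15): 0⊕1⊕1⊕1⊕1⊕0⊕1⊕0 = 1
s8 (pos 8,9,10,11,12,13,14,15): 1⊕1⊕0⊕0⊕1⊕0⊕1⊕0 = 0
Syndrome s8…s1 = 0101 → error at position 5.

0101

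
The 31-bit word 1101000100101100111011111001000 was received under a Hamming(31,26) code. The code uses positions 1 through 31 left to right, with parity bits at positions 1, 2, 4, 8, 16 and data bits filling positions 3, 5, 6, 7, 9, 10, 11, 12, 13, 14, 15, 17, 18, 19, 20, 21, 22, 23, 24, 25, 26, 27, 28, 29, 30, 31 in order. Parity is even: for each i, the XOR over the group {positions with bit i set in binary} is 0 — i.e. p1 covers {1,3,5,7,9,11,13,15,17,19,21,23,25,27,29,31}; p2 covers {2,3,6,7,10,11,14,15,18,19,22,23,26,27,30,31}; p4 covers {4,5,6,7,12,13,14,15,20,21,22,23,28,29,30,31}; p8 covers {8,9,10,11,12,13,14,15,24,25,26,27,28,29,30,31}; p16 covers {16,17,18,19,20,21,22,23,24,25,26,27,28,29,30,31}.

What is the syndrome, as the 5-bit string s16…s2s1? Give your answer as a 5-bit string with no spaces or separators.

11110

s1 (pos 1,3,5,7,9,11,13,15,17,19,21,23,25,27,29,31): 1⊕0⊕0⊕0⊕0⊕1⊕1⊕0⊕1⊕1⊕1⊕1⊕1⊕0⊕0⊕0 = 0
s2 (pos 2,3,6,7,10,11,14,15,18,19,22,23,26,27,30,31): 1⊕0⊕0⊕0⊕0⊕1⊕1⊕0⊕1⊕1⊕1⊕1⊕0⊕0⊕0⊕0 = 1
s4 (pos 4,5,6,7,12,13,14,15,20,21,22,23,28,29,30,31): 1⊕0⊕0⊕0⊕0⊕1⊕1⊕0⊕0⊕1⊕1⊕1⊕1⊕0⊕0⊕0 = 1
s8 (pos 8,9,10,11,12,13,14,15,24,25,26,27,28,29,30,31): 1⊕0⊕0⊕1⊕0⊕1⊕1⊕0⊕1⊕1⊕0⊕0⊕1⊕0⊕0⊕0 = 1
s16 (pos 16,17,18,19,20,21,22,23,24,25,26,27,28,29,30,31): 0⊕1⊕1⊕1⊕0⊕1⊕1⊕1⊕1⊕1⊕0⊕0⊕1⊕0⊕0⊕0 = 1
Syndrome s16…s1 = 11110 → error at position 30.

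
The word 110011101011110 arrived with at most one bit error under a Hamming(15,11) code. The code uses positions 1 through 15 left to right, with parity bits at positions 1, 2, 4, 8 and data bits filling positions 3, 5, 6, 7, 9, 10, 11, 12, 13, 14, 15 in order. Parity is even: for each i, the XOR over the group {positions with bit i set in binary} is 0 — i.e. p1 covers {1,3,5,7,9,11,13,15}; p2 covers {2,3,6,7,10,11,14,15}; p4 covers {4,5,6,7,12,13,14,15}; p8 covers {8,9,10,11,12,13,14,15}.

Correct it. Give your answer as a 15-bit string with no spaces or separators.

110011101111110

s1 (pos 1,3,5,7,9,11,13,15): 1⊕0⊕1⊕1⊕1⊕1⊕1⊕0 = 0
s2 (pos 2,3,6,7,10,11,14,15): 1⊕0⊕1⊕1⊕0⊕1⊕1⊕0 = 1
s4 (pos 4,5,6,7,12,13,14,15): 0⊕1⊕1⊕1⊕1⊕1⊕1⊕0 = 0
s8 (pos 8,9,10,11,12,13,14,15): 0⊕1⊕0⊕1⊕1⊕1⊕1⊕0 = 1
Syndrome s8…s1 = 1010 → error at position 10.
Flip position 10: 110011101011110 → 110011101111110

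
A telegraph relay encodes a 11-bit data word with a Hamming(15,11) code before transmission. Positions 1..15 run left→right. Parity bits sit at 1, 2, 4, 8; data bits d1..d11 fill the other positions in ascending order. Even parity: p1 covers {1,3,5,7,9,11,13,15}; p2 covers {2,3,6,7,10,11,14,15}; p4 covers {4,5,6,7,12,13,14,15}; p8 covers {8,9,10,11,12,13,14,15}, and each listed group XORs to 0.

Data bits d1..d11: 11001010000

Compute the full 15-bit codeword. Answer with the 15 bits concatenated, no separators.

Place data at non-parity positions: p1 p2 1 p4 1 0 0 p8 1 0 1 0 0 0 0
p1 (pos 1,3,5,7,9,11,13,15): XOR of data positions = 1⊕1⊕0⊕1⊕1⊕0⊕0 = 0
p2 (pos 2,3,6,7,10,11,14,15): XOR of data positions = 1⊕0⊕0⊕0⊕1⊕0⊕0 = 0
p4 (pos 4,5,6,7,12,13,14,15): XOR of data positions = 1⊕0⊕0⊕0⊕0⊕0⊕0 = 1
p8 (pos 8,9,10,11,12,13,14,15): XOR of data positions = 1⊕0⊕1⊕0⊕0⊕0⊕0 = 0
Codeword: 001110001010000

001110001010000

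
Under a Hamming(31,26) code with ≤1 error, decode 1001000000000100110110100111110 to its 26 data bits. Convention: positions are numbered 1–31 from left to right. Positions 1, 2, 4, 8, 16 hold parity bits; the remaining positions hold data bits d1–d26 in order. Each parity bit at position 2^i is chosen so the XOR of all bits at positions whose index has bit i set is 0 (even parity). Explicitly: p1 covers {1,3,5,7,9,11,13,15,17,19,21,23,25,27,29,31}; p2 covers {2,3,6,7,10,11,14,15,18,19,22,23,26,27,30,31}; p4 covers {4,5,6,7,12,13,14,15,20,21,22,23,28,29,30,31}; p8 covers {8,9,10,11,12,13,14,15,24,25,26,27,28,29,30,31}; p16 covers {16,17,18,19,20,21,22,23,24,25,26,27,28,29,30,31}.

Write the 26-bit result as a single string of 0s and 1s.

00000000010110110100111110

s1 (pos 1,3,5,7,9,11,13,15,17,19,21,23,25,27,29,31): 1⊕0⊕0⊕0⊕0⊕0⊕0⊕0⊕1⊕0⊕1⊕1⊕0⊕1⊕1⊕0 = 0
s2 (pos 2,3,6,7,10,11,14,15,18,19,22,23,26,27,30,31): 0⊕0⊕0⊕0⊕0⊕0⊕1⊕0⊕1⊕0⊕0⊕1⊕1⊕1⊕1⊕0 = 0
s4 (pos 4,5,6,7,12,13,14,15,20,21,22,23,28,29,30,31): 1⊕0⊕0⊕0⊕0⊕0⊕1⊕0⊕1⊕1⊕0⊕1⊕1⊕1⊕1⊕0 = 0
s8 (pos 8,9,10,11,12,13,14,15,24,25,26,27,28,29,30,31): 0⊕0⊕0⊕0⊕0⊕0⊕1⊕0⊕0⊕0⊕1⊕1⊕1⊕1⊕1⊕0 = 0
s16 (pos 16,17,18,19,20,21,22,23,24,25,26,27,28,29,30,31): 0⊕1⊕1⊕0⊕1⊕1⊕0⊕1⊕0⊕0⊕1⊕1⊕1⊕1⊕1⊕0 = 0
Syndrome s16…s1 = 00000 → no error.
Read data bits from positions 3,5,6,7,9,10,11,12,13,14,15,17,18,19,20,21,22,23,24,25,26,27,28,29,30,31: 00000000010110110100111110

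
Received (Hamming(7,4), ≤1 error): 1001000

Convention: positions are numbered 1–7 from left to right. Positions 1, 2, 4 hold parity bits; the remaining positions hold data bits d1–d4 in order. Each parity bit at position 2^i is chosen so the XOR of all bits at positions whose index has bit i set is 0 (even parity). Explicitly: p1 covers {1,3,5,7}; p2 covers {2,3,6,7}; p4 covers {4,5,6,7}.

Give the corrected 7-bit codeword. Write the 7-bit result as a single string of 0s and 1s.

1001100

s1 (pos 1,3,5,7): 1⊕0⊕0⊕0 = 1
s2 (pos 2,3,6,7): 0⊕0⊕0⊕0 = 0
s4 (pos 4,5,6,7): 1⊕0⊕0⊕0 = 1
Syndrome s4…s1 = 101 → error at position 5.
Flip position 5: 1001000 → 1001100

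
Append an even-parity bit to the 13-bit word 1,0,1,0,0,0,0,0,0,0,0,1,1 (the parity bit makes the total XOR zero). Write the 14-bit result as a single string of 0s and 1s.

XOR of the 13 data bits: 1⊕0⊕1⊕0⊕0⊕0⊕0⊕0⊕0⊕0⊕0⊕1⊕1 = 0
Parity bit = 0 (so all 14 bits XOR to 0).

10100000000110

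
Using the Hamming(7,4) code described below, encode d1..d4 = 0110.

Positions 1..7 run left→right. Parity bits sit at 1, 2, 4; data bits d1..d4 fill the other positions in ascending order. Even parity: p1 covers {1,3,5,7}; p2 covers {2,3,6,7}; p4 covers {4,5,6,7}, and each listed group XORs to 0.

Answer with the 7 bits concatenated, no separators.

1100110

Place data at non-parity positions: p1 p2 0 p4 1 1 0
p1 (pos 1,3,5,7): XOR of data positions = 0⊕1⊕0 = 1
p2 (pos 2,3,6,7): XOR of data positions = 0⊕1⊕0 = 1
p4 (pos 4,5,6,7): XOR of data positions = 1⊕1⊕0 = 0
Codeword: 1100110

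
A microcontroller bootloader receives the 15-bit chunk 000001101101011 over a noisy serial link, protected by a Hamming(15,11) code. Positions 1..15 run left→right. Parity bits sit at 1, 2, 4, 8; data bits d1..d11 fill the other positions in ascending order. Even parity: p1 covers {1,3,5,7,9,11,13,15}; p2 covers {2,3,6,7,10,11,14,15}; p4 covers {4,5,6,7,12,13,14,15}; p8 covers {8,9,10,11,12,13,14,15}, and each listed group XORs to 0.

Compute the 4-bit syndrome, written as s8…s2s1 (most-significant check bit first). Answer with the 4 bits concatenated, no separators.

1111

s1 (pos 1,3,5,7,9,11,13,15): 0⊕0⊕0⊕1⊕1⊕0⊕0⊕1 = 1
s2 (pos 2,3,6,7,10,11,14,15): 0⊕0⊕1⊕1⊕1⊕0⊕1⊕1 = 1
s4 (pos 4,5,6,7,12,13,14,15): 0⊕0⊕1⊕1⊕1⊕0⊕1⊕1 = 1
s8 (pos 8,9,10,11,12,13,14,15): 0⊕1⊕1⊕0⊕1⊕0⊕1⊕1 = 1
Syndrome s8…s1 = 1111 → error at position 15.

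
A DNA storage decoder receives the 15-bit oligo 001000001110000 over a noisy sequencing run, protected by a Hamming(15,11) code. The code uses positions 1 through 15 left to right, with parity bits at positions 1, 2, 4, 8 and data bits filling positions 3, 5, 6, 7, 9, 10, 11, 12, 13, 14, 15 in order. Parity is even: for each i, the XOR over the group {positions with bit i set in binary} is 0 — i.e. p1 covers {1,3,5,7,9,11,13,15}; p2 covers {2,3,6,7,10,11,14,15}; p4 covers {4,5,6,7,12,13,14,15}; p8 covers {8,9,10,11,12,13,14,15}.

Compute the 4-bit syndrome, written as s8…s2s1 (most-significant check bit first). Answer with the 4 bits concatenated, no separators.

s1 (pos 1,3,5,7,9,11,13,15): 0⊕1⊕0⊕0⊕1⊕1⊕0⊕0 = 1
s2 (pos 2,3,6,7,10,11,14,15): 0⊕1⊕0⊕0⊕1⊕1⊕0⊕0 = 1
s4 (pos 4,5,6,7,12,13,14,15): 0⊕0⊕0⊕0⊕0⊕0⊕0⊕0 = 0
s8 (pos 8,9,10,11,12,13,14,15): 0⊕1⊕1⊕1⊕0⊕0⊕0⊕0 = 1
Syndrome s8…s1 = 1011 → error at position 11.

1011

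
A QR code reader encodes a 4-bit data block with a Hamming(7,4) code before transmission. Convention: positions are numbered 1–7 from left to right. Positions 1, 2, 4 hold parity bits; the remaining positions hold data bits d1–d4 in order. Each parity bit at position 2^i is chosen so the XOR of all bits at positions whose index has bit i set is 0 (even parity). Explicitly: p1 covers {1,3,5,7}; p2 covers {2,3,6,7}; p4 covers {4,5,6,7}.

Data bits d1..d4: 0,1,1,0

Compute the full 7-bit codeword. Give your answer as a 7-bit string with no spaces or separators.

1100110

Place data at non-parity positions: p1 p2 0 p4 1 1 0
p1 (pos 1,3,5,7): XOR of data positions = 0⊕1⊕0 = 1
p2 (pos 2,3,6,7): XOR of data positions = 0⊕1⊕0 = 1
p4 (pos 4,5,6,7): XOR of data positions = 1⊕1⊕0 = 0
Codeword: 1100110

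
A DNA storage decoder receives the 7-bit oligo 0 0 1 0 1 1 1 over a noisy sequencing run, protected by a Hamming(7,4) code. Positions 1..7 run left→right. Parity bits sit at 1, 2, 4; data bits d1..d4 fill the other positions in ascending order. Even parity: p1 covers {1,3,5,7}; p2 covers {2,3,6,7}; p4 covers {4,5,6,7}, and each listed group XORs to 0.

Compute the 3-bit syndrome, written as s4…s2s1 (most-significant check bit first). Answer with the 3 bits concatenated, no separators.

111

s1 (pos 1,3,5,7): 0⊕1⊕1⊕1 = 1
s2 (pos 2,3,6,7): 0⊕1⊕1⊕1 = 1
s4 (pos 4,5,6,7): 0⊕1⊕1⊕1 = 1
Syndrome s4…s1 = 111 → error at position 7.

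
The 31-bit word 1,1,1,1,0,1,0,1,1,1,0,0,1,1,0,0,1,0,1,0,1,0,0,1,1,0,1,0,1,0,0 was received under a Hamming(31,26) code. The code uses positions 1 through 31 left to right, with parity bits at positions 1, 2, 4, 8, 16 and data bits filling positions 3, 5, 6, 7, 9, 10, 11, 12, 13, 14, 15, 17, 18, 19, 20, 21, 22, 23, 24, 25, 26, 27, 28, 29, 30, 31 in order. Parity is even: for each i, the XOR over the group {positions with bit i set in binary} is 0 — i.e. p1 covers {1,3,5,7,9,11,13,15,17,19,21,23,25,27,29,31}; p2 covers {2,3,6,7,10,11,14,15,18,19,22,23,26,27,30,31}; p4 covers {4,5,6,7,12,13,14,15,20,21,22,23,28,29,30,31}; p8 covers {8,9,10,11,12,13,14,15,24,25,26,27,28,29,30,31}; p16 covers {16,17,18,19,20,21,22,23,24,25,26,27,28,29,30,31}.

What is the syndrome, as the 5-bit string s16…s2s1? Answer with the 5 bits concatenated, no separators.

s1 (pos 1,3,5,7,9,11,13,15,17,19,21,23,25,27,29,31): 1⊕1⊕0⊕0⊕1⊕0⊕1⊕0⊕1⊕1⊕1⊕0⊕1⊕1⊕1⊕0 = 0
s2 (pos 2,3,6,7,10,11,14,15,18,19,22,23,26,27,30,31): 1⊕1⊕1⊕0⊕1⊕0⊕1⊕0⊕0⊕1⊕0⊕0⊕0⊕1⊕0⊕0 = 1
s4 (pos 4,5,6,7,12,13,14,15,20,21,22,23,28,29,30,31): 1⊕0⊕1⊕0⊕0⊕1⊕1⊕0⊕0⊕1⊕0⊕0⊕0⊕1⊕0⊕0 = 0
s8 (pos 8,9,10,11,12,13,14,15,24,25,26,27,28,29,30,31): 1⊕1⊕1⊕0⊕0⊕1⊕1⊕0⊕1⊕1⊕0⊕1⊕0⊕1⊕0⊕0 = 1
s16 (pos 16,17,18,19,20,21,22,23,24,25,26,27,28,29,30,31): 0⊕1⊕0⊕1⊕0⊕1⊕0⊕0⊕1⊕1⊕0⊕1⊕0⊕1⊕0⊕0 = 1
Syndrome s16…s1 = 11010 → error at position 26.

11010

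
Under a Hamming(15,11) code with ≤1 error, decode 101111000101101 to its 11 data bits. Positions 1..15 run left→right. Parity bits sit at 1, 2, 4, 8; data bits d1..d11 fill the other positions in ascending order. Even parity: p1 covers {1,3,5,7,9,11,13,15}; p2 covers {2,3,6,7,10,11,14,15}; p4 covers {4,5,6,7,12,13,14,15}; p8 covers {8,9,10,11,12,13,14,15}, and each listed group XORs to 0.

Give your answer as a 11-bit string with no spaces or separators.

11100101101

s1 (pos 1,3,5,7,9,11,13,15): 1⊕1⊕1⊕0⊕0⊕0⊕1⊕1 = 1
s2 (pos 2,3,6,7,10,11,14,15): 0⊕1⊕1⊕0⊕1⊕0⊕0⊕1 = 0
s4 (pos 4,5,6,7,12,13,14,15): 1⊕1⊕1⊕0⊕1⊕1⊕0⊕1 = 0
s8 (pos 8,9,10,11,12,13,14,15): 0⊕0⊕1⊕0⊕1⊕1⊕0⊕1 = 0
Syndrome s8…s1 = 0001 → error at position 1.
Flip position 1: 101111000101101 → 001111000101101
Read data bits from positions 3,5,6,7,9,10,11,12,13,14,15: 11100101101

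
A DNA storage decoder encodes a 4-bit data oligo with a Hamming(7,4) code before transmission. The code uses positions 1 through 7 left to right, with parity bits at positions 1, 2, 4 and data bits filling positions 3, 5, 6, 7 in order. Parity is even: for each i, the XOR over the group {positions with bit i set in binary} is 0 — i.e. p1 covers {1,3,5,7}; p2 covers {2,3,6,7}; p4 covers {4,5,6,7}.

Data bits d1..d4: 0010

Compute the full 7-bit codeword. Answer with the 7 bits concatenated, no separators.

Place data at non-parity positions: p1 p2 0 p4 0 1 0
p1 (pos 1,3,5,7): XOR of data positions = 0⊕0⊕0 = 0
p2 (pos 2,3,6,7): XOR of data positions = 0⊕1⊕0 = 1
p4 (pos 4,5,6,7): XOR of data positions = 0⊕1⊕0 = 1
Codeword: 0101010

0101010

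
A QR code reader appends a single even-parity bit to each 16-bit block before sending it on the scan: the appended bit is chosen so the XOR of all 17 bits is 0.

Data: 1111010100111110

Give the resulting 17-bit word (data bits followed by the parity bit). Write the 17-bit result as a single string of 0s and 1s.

XOR of the 16 data bits: 1⊕1⊕1⊕1⊕0⊕1⊕0⊕1⊕0⊕0⊕1⊕1⊕1⊕1⊕1⊕0 = 1
Parity bit = 1 (so all 17 bits XOR to 0).

11110101001111101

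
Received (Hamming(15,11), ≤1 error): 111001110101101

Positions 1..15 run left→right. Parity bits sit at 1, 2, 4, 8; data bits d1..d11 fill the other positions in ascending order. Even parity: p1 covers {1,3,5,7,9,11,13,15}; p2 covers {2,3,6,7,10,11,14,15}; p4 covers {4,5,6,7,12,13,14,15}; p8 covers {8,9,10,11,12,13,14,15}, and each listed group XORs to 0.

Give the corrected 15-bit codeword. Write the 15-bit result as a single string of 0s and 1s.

s1 (pos 1,3,5,7,9,11,13,15): 1⊕1⊕0⊕1⊕0⊕0⊕1⊕1 = 1
s2 (pos 2,3,6,7,10,11,14,15): 1⊕1⊕1⊕1⊕1⊕0⊕0⊕1 = 0
s4 (pos 4,5,6,7,12,13,14,15): 0⊕0⊕1⊕1⊕1⊕1⊕0⊕1 = 1
s8 (pos 8,9,10,11,12,13,14,15): 1⊕0⊕1⊕0⊕1⊕1⊕0⊕1 = 1
Syndrome s8…s1 = 1101 → error at position 13.
Flip position 13: 111001110101101 → 111001110101001

111001110101001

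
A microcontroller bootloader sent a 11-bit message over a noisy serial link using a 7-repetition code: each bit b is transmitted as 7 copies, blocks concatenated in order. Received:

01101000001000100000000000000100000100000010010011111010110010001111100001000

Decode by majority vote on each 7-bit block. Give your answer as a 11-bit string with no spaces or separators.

Block 1 (0110100): 3 ones → 0
Block 2 (0001000): 1 one → 0
Block 3 (1000000): 1 one → 0
Block 4 (0000000): 0 ones → 0
Block 5 (0100000): 1 one → 0
Block 6 (1000000): 1 one → 0
Block 7 (1001001): 3 ones → 0
Block 8 (1111010): 5 ones → 1
Block 9 (1100100): 3 ones → 0
Block 10 (0111110): 5 ones → 1
Block 11 (0001000): 1 one → 0

00000001010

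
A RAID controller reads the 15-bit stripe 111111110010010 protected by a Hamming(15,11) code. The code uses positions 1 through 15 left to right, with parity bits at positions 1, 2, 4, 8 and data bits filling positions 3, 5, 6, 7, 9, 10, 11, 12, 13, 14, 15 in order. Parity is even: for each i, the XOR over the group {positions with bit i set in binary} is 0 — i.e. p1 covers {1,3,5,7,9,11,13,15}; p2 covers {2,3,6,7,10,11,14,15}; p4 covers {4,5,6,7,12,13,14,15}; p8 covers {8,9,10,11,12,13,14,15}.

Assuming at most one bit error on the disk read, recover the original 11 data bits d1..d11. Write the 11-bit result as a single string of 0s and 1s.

s1 (pos 1,3,5,7,9,11,13,15): 1⊕1⊕1⊕1⊕0⊕1⊕0⊕0 = 1
s2 (pos 2,3,6,7,10,11,14,15): 1⊕1⊕1⊕1⊕0⊕1⊕1⊕0 = 0
s4 (pos 4,5,6,7,12,13,14,15): 1⊕1⊕1⊕1⊕0⊕0⊕1⊕0 = 1
s8 (pos 8,9,10,11,12,13,14,15): 1⊕0⊕0⊕1⊕0⊕0⊕1⊕0 = 1
Syndrome s8…s1 = 1101 → error at position 13.
Flip position 13: 111111110010010 → 111111110010110
Read data bits from positions 3,5,6,7,9,10,11,12,13,14,15: 11110010110

11110010110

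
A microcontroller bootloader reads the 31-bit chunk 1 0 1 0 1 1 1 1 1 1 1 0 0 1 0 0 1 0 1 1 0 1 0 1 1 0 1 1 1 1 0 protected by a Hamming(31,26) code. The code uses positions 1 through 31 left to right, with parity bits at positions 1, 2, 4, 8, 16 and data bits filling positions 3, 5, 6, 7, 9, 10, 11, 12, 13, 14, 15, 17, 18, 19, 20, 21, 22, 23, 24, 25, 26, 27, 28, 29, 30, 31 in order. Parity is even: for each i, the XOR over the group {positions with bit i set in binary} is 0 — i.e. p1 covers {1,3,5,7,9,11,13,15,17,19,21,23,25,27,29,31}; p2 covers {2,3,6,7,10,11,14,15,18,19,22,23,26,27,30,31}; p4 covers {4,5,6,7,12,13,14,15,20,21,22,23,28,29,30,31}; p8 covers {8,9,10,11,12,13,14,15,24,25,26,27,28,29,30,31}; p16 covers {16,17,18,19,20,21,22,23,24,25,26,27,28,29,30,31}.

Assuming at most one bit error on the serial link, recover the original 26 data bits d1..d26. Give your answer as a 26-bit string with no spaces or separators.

11111110110101101011011110

s1 (pos 1,3,5,7,9,11,13,15,17,19,21,23,25,27,29,31): 1⊕1⊕1⊕1⊕1⊕1⊕0⊕0⊕1⊕1⊕0⊕0⊕1⊕1⊕1⊕0 = 1
s2 (pos 2,3,6,7,10,11,14,15,18,19,22,23,26,27,30,31): 0⊕1⊕1⊕1⊕1⊕1⊕1⊕0⊕0⊕1⊕1⊕0⊕0⊕1⊕1⊕0 = 0
s4 (pos 4,5,6,7,12,13,14,15,20,21,22,23,28,29,30,31): 0⊕1⊕1⊕1⊕0⊕0⊕1⊕0⊕1⊕0⊕1⊕0⊕1⊕1⊕1⊕0 = 1
s8 (pos 8,9,10,11,12,13,14,15,24,25,26,27,28,29,30,31): 1⊕1⊕1⊕1⊕0⊕0⊕1⊕0⊕1⊕1⊕0⊕1⊕1⊕1⊕1⊕0 = 1
s16 (pos 16,17,18,19,20,21,22,23,24,25,26,27,28,29,30,31): 0⊕1⊕0⊕1⊕1⊕0⊕1⊕0⊕1⊕1⊕0⊕1⊕1⊕1⊕1⊕0 = 0
Syndrome s16…s1 = 01101 → error at position 13.
Flip position 13: 1010111111100100101101011011110 → 1010111111101100101101011011110
Read data bits from positions 3,5,6,7,9,10,11,12,13,14,15,17,18,19,20,21,22,23,24,25,26,27,28,29,30,31: 11111110110101101011011110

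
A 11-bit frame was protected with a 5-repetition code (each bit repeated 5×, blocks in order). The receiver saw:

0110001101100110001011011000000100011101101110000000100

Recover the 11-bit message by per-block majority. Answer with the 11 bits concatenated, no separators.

01101001100

Block 1 (01100): 2 ones → 0
Block 2 (01101): 3 ones → 1
Block 3 (10011): 3 ones → 1
Block 4 (00010): 1 one → 0
Block 5 (11011): 4 ones → 1
Block 6 (00000): 0 ones → 0
Block 7 (01000): 1 one → 0
Block 8 (11101): 4 ones → 1
Block 9 (10111): 4 ones → 1
Block 10 (00000): 0 ones → 0
Block 11 (00100): 1 one → 0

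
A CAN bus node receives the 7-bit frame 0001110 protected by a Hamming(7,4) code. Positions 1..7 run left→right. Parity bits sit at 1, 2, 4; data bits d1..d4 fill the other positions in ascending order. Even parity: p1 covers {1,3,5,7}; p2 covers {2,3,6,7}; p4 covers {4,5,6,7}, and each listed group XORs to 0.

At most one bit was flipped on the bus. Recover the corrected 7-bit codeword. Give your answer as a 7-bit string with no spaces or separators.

s1 (pos 1,3,5,7): 0⊕0⊕1⊕0 = 1
s2 (pos 2,3,6,7): 0⊕0⊕1⊕0 = 1
s4 (pos 4,5,6,7): 1⊕1⊕1⊕0 = 1
Syndrome s4…s1 = 111 → error at position 7.
Flip position 7: 0001110 → 0001111

0001111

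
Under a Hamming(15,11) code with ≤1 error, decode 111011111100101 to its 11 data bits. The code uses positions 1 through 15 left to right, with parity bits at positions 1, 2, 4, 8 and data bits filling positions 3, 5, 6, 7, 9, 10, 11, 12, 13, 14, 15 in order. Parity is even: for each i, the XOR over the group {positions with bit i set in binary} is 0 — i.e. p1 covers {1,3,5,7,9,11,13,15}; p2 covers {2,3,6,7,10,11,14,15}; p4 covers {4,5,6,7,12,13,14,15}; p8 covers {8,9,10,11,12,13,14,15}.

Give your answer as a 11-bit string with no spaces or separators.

11111100001

s1 (pos 1,3,5,7,9,11,13,15): 1⊕1⊕1⊕1⊕1⊕0⊕1⊕1 = 1
s2 (pos 2,3,6,7,10,11,14,15): 1⊕1⊕1⊕1⊕1⊕0⊕0⊕1 = 0
s4 (pos 4,5,6,7,12,13,14,15): 0⊕1⊕1⊕1⊕0⊕1⊕0⊕1 = 1
s8 (pos 8,9,10,11,12,13,14,15): 1⊕1⊕1⊕0⊕0⊕1⊕0⊕1 = 1
Syndrome s8…s1 = 1101 → error at position 13.
Flip position 13: 111011111100101 → 111011111100001
Read data bits from positions 3,5,6,7,9,10,11,12,13,14,15: 11111100001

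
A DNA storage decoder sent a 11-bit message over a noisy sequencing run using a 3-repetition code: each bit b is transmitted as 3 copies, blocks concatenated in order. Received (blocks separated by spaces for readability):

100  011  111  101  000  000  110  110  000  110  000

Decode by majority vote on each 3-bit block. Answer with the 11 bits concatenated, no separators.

01110011010

Block 1 (100): 1 one → 0
Block 2 (011): 2 ones → 1
Block 3 (111): 3 ones → 1
Block 4 (101): 2 ones → 1
Block 5 (000): 0 ones → 0
Block 6 (000): 0 ones → 0
Block 7 (110): 2 ones → 1
Block 8 (110): 2 ones → 1
Block 9 (000): 0 ones → 0
Block 10 (110): 2 ones → 1
Block 11 (000): 0 ones → 0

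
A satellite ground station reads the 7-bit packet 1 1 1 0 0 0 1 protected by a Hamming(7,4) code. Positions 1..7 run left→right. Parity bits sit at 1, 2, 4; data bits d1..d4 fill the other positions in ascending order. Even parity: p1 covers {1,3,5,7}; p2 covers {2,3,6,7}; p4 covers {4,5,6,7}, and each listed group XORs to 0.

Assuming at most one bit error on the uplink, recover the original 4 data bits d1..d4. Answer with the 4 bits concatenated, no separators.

1000

s1 (pos 1,3,5,7): 1⊕1⊕0⊕1 = 1
s2 (pos 2,3,6,7): 1⊕1⊕0⊕1 = 1
s4 (pos 4,5,6,7): 0⊕0⊕0⊕1 = 1
Syndrome s4…s1 = 111 → error at position 7.
Flip position 7: 1110001 → 1110000
Read data bits from positions 3,5,6,7: 1000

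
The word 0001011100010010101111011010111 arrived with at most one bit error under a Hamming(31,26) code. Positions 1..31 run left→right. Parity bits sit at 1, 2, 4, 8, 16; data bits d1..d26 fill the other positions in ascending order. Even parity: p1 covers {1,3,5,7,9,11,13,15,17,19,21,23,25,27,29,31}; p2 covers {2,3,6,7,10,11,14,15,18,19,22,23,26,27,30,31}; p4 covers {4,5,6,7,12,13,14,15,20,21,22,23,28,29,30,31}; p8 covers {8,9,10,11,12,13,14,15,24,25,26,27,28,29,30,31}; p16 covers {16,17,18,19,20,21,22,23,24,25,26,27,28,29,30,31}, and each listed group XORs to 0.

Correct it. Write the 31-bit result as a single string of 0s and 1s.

0001011100010010101111011010011

s1 (pos 1,3,5,7,9,11,13,15,17,19,21,23,25,27,29,31): 0⊕0⊕0⊕1⊕0⊕0⊕0⊕1⊕1⊕1⊕1⊕0⊕1⊕1⊕1⊕1 = 1
s2 (pos 2,3,6,7,10,11,14,15,18,19,22,23,26,27,30,31): 0⊕0⊕1⊕1⊕0⊕0⊕0⊕1⊕0⊕1⊕1⊕0⊕0⊕1⊕1⊕1 = 0
s4 (pos 4,5,6,7,12,13,14,15,20,21,22,23,28,29,30,31): 1⊕0⊕1⊕1⊕1⊕0⊕0⊕1⊕1⊕1⊕1⊕0⊕0⊕1⊕1⊕1 = 1
s8 (pos 8,9,10,11,12,13,14,15,24,25,26,27,28,29,30,31): 1⊕0⊕0⊕0⊕1⊕0⊕0⊕1⊕1⊕1⊕0⊕1⊕0⊕1⊕1⊕1 = 1
s16 (pos 16,17,18,19,20,21,22,23,24,25,26,27,28,29,30,31): 0⊕1⊕0⊕1⊕1⊕1⊕1⊕0⊕1⊕1⊕0⊕1⊕0⊕1⊕1⊕1 = 1
Syndrome s16…s1 = 11101 → error at position 29.
Flip position 29: 0001011100010010101111011010111 → 0001011100010010101111011010011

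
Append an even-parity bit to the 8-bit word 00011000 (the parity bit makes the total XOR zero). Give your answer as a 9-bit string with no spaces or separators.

000110000

XOR of the 8 data bits: 0⊕0⊕0⊕1⊕1⊕0⊕0⊕0 = 0
Parity bit = 0 (so all 9 bits XOR to 0).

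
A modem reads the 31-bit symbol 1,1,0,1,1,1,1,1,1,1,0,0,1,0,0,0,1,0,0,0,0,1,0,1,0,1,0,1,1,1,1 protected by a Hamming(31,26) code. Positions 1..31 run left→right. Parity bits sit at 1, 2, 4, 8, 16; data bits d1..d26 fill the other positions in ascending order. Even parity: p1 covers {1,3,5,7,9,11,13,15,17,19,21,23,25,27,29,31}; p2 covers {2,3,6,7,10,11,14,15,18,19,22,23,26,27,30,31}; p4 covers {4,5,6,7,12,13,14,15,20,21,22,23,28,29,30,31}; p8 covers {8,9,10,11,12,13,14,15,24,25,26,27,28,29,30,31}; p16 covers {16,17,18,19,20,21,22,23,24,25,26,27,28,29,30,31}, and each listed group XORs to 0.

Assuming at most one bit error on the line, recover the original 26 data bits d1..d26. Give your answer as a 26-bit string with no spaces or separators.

s1 (pos 1,3,5,7,9,11,13,15,17,19,21,23,25,27,29,31): 1⊕0⊕1⊕1⊕1⊕0⊕1⊕0⊕1⊕0⊕0⊕0⊕0⊕0⊕1⊕1 = 0
s2 (pos 2,3,6,7,10,11,14,15,18,19,22,23,26,27,30,31): 1⊕0⊕1⊕1⊕1⊕0⊕0⊕0⊕0⊕0⊕1⊕0⊕1⊕0⊕1⊕1 = 0
s4 (pos 4,5,6,7,12,13,14,15,20,21,22,23,28,29,30,31): 1⊕1⊕1⊕1⊕0⊕1⊕0⊕0⊕0⊕0⊕1⊕0⊕1⊕1⊕1⊕1 = 0
s8 (pos 8,9,10,11,12,13,14,15,24,25,26,27,28,29,30,31): 1⊕1⊕1⊕0⊕0⊕1⊕0⊕0⊕1⊕0⊕1⊕0⊕1⊕1⊕1⊕1 = 0
s16 (pos 16,17,18,19,20,21,22,23,24,25,26,27,28,29,30,31): 0⊕1⊕0⊕0⊕0⊕0⊕1⊕0⊕1⊕0⊕1⊕0⊕1⊕1⊕1⊕1 = 0
Syndrome s16…s1 = 00000 → no error.
Read data bits from positions 3,5,6,7,9,10,11,12,13,14,15,17,18,19,20,21,22,23,24,25,26,27,28,29,30,31: 01111100100100001010101111

01111100100100001010101111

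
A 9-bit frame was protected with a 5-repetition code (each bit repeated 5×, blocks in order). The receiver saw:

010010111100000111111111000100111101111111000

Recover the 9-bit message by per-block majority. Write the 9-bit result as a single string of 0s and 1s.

010110110

Block 1 (01001): 2 ones → 0
Block 2 (01111): 4 ones → 1
Block 3 (00000): 0 ones → 0
Block 4 (11111): 5 ones → 1
Block 5 (11110): 4 ones → 1
Block 6 (00100): 1 one → 0
Block 7 (11110): 4 ones → 1
Block 8 (11111): 5 ones → 1
Block 9 (11000): 2 ones → 0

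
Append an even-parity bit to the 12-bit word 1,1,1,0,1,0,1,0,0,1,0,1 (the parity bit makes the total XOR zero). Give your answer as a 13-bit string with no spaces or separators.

1110101001011

XOR of the 12 data bits: 1⊕1⊕1⊕0⊕1⊕0⊕1⊕0⊕0⊕1⊕0⊕1 = 1
Parity bit = 1 (so all 13 bits XOR to 0).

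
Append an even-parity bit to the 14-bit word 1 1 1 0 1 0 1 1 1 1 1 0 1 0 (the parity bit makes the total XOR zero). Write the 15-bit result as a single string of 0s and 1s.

XOR of the 14 data bits: 1⊕1⊕1⊕0⊕1⊕0⊕1⊕1⊕1⊕1⊕1⊕0⊕1⊕0 = 0
Parity bit = 0 (so all 15 bits XOR to 0).

111010111110100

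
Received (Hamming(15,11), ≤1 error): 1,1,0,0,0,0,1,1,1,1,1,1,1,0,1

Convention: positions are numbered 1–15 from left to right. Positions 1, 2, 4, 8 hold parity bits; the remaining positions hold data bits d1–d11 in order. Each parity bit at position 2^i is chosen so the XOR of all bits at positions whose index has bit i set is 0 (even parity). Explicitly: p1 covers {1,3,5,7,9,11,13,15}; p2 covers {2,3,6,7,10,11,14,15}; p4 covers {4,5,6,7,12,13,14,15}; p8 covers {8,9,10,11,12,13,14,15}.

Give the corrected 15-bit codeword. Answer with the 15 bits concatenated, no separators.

s1 (pos 1,3,5,7,9,11,13,15): 1⊕0⊕0⊕1⊕1⊕1⊕1⊕1 = 0
s2 (pos 2,3,6,7,10,11,14,15): 1⊕0⊕0⊕1⊕1⊕1⊕0⊕1 = 1
s4 (pos 4,5,6,7,12,13,14,15): 0⊕0⊕0⊕1⊕1⊕1⊕0⊕1 = 0
s8 (pos 8,9,10,11,12,13,14,15): 1⊕1⊕1⊕1⊕1⊕1⊕0⊕1 = 1
Syndrome s8…s1 = 1010 → error at position 10.
Flip position 10: 110000111111101 → 110000111011101

110000111011101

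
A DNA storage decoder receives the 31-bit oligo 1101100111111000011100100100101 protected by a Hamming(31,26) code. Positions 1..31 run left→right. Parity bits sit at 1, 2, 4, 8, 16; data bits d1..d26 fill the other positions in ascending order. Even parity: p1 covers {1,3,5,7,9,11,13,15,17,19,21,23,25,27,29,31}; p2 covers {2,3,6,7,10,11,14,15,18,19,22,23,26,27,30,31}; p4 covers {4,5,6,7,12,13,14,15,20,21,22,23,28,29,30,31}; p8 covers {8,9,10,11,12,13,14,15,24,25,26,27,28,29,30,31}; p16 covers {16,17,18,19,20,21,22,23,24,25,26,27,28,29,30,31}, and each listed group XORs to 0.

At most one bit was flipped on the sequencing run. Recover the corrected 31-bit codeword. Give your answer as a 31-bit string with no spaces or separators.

1101100111111000011100101100101

s1 (pos 1,3,5,7,9,11,13,15,17,19,21,23,25,27,29,31): 1⊕0⊕1⊕0⊕1⊕1⊕1⊕0⊕0⊕1⊕0⊕1⊕0⊕0⊕1⊕1 = 1
s2 (pos 2,3,6,7,10,11,14,15,18,19,22,23,26,27,30,31): 1⊕0⊕0⊕0⊕1⊕1⊕0⊕0⊕1⊕1⊕0⊕1⊕1⊕0⊕0⊕1 = 0
s4 (pos 4,5,6,7,12,13,14,15,20,21,22,23,28,29,30,31): 1⊕1⊕0⊕0⊕1⊕1⊕0⊕0⊕1⊕0⊕0⊕1⊕0⊕1⊕0⊕1 = 0
s8 (pos 8,9,10,11,12,13,14,15,24,25,26,27,28,29,30,31): 1⊕1⊕1⊕1⊕1⊕1⊕0⊕0⊕0⊕0⊕1⊕0⊕0⊕1⊕0⊕1 = 1
s16 (pos 16,17,18,19,20,21,22,23,24,25,26,27,28,29,30,31): 0⊕0⊕1⊕1⊕1⊕0⊕0⊕1⊕0⊕0⊕1⊕0⊕0⊕1⊕0⊕1 = 1
Syndrome s16…s1 = 11001 → error at position 25.
Flip position 25: 1101100111111000011100100100101 → 1101100111111000011100101100101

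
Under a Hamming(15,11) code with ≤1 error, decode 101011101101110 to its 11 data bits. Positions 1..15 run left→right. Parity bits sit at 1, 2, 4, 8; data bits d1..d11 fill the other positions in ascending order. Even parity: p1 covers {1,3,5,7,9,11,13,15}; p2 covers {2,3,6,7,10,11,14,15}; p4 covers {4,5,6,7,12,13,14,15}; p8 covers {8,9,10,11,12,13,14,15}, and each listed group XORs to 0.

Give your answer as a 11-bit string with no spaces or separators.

11111001110

s1 (pos 1,3,5,7,9,11,13,15): 1⊕1⊕1⊕1⊕1⊕0⊕1⊕0 = 0
s2 (pos 2,3,6,7,10,11,14,15): 0⊕1⊕1⊕1⊕1⊕0⊕1⊕0 = 1
s4 (pos 4,5,6,7,12,13,14,15): 0⊕1⊕1⊕1⊕1⊕1⊕1⊕0 = 0
s8 (pos 8,9,10,11,12,13,14,15): 0⊕1⊕1⊕0⊕1⊕1⊕1⊕0 = 1
Syndrome s8…s1 = 1010 → error at position 10.
Flip position 10: 101011101101110 → 101011101001110
Read data bits from positions 3,5,6,7,9,10,11,12,13,14,15: 11111001110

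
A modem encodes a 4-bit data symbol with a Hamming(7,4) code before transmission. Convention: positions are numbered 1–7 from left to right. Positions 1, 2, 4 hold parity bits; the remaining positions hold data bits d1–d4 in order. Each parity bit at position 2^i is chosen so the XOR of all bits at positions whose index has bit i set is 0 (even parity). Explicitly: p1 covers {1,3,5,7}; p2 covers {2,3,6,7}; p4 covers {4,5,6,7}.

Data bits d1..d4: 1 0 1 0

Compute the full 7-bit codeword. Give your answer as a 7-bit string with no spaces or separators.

1011010

Place data at non-parity positions: p1 p2 1 p4 0 1 0
p1 (pos 1,3,5,7): XOR of data positions = 1⊕0⊕0 = 1
p2 (pos 2,3,6,7): XOR of data positions = 1⊕1⊕0 = 0
p4 (pos 4,5,6,7): XOR of data positions = 0⊕1⊕0 = 1
Codeword: 1011010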